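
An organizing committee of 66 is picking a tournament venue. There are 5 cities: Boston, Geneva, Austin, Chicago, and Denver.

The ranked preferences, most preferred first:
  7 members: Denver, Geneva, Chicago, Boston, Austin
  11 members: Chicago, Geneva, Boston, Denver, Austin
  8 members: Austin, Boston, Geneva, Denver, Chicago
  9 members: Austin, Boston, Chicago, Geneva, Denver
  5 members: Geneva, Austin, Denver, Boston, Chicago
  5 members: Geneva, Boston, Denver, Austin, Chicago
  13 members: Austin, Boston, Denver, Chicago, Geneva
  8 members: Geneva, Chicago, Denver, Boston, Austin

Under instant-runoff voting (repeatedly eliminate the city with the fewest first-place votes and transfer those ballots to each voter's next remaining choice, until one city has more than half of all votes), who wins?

Round 1: Boston 0, Geneva 18, Austin 30, Chicago 11, Denver 7. Boston eliminated.
Round 2: Geneva 18, Austin 30, Chicago 11, Denver 7. Denver eliminated.
Round 3: Geneva 25, Austin 30, Chicago 11. Chicago eliminated.
Round 4: Geneva 36, Austin 30. Geneva has a majority (≥34).

Geneva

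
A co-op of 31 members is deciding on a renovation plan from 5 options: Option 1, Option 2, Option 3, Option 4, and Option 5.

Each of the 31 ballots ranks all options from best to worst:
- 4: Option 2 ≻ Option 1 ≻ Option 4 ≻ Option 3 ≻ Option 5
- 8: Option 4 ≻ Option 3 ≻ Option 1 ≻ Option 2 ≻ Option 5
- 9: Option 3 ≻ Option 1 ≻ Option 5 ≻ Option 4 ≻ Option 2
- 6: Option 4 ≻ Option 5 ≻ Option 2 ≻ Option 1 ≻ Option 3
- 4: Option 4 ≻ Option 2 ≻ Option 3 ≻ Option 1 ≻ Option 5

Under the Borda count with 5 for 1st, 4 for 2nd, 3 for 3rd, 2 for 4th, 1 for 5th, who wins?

Option 4

Option 1: 4×4 + 8×3 + 9×4 + 6×2 + 4×2 = 96
Option 2: 4×5 + 8×2 + 9×1 + 6×3 + 4×4 = 79
Option 3: 4×2 + 8×4 + 9×5 + 6×1 + 4×3 = 103
Option 4: 4×3 + 8×5 + 9×2 + 6×5 + 4×5 = 120
Option 5: 4×1 + 8×1 + 9×3 + 6×4 + 4×1 = 67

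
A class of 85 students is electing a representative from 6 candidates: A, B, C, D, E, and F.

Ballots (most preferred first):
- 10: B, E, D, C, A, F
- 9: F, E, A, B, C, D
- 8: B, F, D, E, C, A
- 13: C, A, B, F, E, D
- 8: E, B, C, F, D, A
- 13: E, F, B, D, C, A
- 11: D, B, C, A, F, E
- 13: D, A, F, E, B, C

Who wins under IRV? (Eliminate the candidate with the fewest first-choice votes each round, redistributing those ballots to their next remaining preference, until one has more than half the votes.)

E

Round 1: A 0, B 18, C 13, D 24, E 21, F 9. A eliminated.
Round 2: B 18, C 13, D 24, E 21, F 9. F eliminated.
Round 3: B 18, C 13, D 24, E 30. C eliminated.
Round 4: B 31, D 24, E 30. D eliminated.
Round 5: B 42, E 43. E has a majority (≥43).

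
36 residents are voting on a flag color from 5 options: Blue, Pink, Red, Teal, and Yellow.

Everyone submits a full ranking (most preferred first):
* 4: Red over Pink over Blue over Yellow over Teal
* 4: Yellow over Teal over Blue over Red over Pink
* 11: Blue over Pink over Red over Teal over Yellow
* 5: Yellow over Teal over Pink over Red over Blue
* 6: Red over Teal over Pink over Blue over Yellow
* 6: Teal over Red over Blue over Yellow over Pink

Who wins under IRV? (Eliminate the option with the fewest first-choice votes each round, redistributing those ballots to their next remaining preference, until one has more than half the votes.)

Round 1: Blue 11, Pink 0, Red 10, Teal 6, Yellow 9. Pink eliminated.
Round 2: Blue 11, Red 10, Teal 6, Yellow 9. Teal eliminated.
Round 3: Blue 11, Red 16, Yellow 9. Yellow eliminated.
Round 4: Blue 15, Red 21. Red has a majority (≥19).

Red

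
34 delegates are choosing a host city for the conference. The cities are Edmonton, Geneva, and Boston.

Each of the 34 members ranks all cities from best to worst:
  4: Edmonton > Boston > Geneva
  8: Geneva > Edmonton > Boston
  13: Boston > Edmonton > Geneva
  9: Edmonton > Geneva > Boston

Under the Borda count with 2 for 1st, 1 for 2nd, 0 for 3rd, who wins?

Edmonton: 4×2 + 8×1 + 13×1 + 9×2 = 47
Geneva: 4×0 + 8×2 + 13×0 + 9×1 = 25
Boston: 4×1 + 8×0 + 13×2 + 9×0 = 30

Edmonton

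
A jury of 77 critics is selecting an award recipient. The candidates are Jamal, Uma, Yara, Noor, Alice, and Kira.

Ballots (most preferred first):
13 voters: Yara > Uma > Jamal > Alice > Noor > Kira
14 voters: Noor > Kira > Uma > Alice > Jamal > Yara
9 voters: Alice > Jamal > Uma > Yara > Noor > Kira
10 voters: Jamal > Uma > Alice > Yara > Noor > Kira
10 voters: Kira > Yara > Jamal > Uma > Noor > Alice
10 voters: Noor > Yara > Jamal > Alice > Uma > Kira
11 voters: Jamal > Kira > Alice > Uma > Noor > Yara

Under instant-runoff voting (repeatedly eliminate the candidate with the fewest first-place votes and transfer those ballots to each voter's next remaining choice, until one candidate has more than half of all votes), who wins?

Jamal

Round 1: Jamal 21, Uma 0, Yara 13, Noor 24, Alice 9, Kira 10. Uma eliminated.
Round 2: Jamal 21, Yara 13, Noor 24, Alice 9, Kira 10. Alice eliminated.
Round 3: Jamal 30, Yara 13, Noor 24, Kira 10. Kira eliminated.
Round 4: Jamal 30, Yara 23, Noor 24. Yara eliminated.
Round 5: Jamal 53, Noor 24. Jamal has a majority (≥39).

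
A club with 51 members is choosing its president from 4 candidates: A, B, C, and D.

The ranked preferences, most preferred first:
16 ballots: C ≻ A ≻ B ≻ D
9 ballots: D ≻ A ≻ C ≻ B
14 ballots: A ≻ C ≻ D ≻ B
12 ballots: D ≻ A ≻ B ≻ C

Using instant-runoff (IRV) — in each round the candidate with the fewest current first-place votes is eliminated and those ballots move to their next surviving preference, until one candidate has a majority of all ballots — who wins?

C

Round 1: A 14, B 0, C 16, D 21. B eliminated.
Round 2: A 14, C 16, D 21. A eliminated.
Round 3: C 30, D 21. C has a majority (≥26).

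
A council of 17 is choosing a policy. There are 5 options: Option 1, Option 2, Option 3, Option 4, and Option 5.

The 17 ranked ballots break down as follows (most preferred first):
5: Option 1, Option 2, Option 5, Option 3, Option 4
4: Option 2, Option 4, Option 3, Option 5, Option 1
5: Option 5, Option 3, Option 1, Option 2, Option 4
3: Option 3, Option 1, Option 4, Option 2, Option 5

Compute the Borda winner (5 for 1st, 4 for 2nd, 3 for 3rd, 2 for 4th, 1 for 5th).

Option 3

Option 1: 5×5 + 4×1 + 5×3 + 3×4 = 56
Option 2: 5×4 + 4×5 + 5×2 + 3×2 = 56
Option 3: 5×2 + 4×3 + 5×4 + 3×5 = 57
Option 4: 5×1 + 4×4 + 5×1 + 3×3 = 35
Option 5: 5×3 + 4×2 + 5×5 + 3×1 = 51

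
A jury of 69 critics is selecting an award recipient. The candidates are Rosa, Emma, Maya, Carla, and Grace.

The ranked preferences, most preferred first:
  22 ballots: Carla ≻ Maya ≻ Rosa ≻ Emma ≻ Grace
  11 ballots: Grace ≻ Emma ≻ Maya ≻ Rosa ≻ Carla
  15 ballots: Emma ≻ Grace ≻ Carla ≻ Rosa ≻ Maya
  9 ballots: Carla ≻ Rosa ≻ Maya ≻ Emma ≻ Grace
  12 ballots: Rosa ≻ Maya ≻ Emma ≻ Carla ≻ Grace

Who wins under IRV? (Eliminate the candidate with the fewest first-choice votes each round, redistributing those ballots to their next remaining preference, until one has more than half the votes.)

Round 1: Rosa 12, Emma 15, Maya 0, Carla 31, Grace 11. Maya eliminated.
Round 2: Rosa 12, Emma 15, Carla 31, Grace 11. Grace eliminated.
Round 3: Rosa 12, Emma 26, Carla 31. Rosa eliminated.
Round 4: Emma 38, Carla 31. Emma has a majority (≥35).

Emma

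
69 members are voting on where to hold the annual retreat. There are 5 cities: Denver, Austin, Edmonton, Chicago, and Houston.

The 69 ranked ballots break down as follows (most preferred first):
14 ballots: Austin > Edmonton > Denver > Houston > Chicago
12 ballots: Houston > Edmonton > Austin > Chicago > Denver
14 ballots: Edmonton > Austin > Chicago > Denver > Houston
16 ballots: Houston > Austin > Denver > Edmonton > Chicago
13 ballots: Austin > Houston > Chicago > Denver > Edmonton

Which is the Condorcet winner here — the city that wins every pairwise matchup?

Austin

Austin vs Denver: 69–0
Austin vs Edmonton: 43–26
Austin vs Chicago: 69–0
Austin vs Houston: 41–28
Austin beats every other city.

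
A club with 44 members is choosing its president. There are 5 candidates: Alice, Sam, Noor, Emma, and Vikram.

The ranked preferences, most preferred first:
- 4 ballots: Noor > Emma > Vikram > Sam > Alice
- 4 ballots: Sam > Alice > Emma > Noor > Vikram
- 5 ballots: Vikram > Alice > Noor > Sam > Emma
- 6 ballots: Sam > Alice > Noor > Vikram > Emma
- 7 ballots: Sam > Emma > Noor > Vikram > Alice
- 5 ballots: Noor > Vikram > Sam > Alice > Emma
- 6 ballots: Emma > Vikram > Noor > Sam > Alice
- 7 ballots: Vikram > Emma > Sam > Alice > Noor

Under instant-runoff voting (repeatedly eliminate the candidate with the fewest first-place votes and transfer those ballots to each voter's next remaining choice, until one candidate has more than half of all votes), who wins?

Round 1: Alice 0, Sam 17, Noor 9, Emma 6, Vikram 12. Alice eliminated.
Round 2: Sam 17, Noor 9, Emma 6, Vikram 12. Emma eliminated.
Round 3: Sam 17, Noor 9, Vikram 18. Noor eliminated.
Round 4: Sam 17, Vikram 27. Vikram has a majority (≥23).

Vikram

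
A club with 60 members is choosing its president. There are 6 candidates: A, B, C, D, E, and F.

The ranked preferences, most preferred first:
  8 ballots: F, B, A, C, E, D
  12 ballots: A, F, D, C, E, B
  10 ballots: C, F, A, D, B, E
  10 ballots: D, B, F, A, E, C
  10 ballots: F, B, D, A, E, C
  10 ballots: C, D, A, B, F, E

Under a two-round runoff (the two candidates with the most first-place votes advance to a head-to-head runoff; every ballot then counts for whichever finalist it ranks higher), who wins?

F

Round 1 first-place votes: A 12, B 0, C 20, D 10, E 0, F 18. C and F advance.
Runoff: C is ranked above F on 20 ballots, F above C on 40.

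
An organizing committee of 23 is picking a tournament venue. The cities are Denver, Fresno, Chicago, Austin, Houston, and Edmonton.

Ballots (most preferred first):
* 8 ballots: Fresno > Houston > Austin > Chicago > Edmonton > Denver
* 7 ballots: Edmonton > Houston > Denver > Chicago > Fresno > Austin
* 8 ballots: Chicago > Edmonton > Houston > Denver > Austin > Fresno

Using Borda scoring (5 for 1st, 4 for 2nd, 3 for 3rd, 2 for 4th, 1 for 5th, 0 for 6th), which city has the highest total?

Houston

Denver: 8×0 + 7×3 + 8×2 = 37
Fresno: 8×5 + 7×1 + 8×0 = 47
Chicago: 8×2 + 7×2 + 8×5 = 70
Austin: 8×3 + 7×0 + 8×1 = 32
Houston: 8×4 + 7×4 + 8×3 = 84
Edmonton: 8×1 + 7×5 + 8×4 = 75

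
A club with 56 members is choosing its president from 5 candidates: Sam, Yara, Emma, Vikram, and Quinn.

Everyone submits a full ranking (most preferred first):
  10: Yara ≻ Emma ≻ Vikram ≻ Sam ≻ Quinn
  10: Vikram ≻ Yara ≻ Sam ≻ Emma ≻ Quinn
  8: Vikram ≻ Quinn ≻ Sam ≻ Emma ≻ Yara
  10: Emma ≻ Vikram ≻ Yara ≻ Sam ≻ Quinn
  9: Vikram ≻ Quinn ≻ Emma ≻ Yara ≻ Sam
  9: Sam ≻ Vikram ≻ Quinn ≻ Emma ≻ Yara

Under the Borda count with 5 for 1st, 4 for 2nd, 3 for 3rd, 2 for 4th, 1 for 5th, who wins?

Vikram

Sam: 10×2 + 10×3 + 8×3 + 10×2 + 9×1 + 9×5 = 148
Yara: 10×5 + 10×4 + 8×1 + 10×3 + 9×2 + 9×1 = 155
Emma: 10×4 + 10×2 + 8×2 + 10×5 + 9×3 + 9×2 = 171
Vikram: 10×3 + 10×5 + 8×5 + 10×4 + 9×5 + 9×4 = 241
Quinn: 10×1 + 10×1 + 8×4 + 10×1 + 9×4 + 9×3 = 125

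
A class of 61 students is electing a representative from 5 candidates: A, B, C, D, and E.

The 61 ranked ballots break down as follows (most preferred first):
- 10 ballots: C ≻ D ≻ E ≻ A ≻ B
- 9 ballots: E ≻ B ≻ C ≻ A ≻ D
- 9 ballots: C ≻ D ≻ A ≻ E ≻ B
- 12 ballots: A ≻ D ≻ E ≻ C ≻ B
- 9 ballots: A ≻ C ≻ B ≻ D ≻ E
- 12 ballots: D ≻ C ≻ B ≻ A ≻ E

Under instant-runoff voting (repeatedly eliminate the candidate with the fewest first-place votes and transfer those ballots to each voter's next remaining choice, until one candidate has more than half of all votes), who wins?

C

Round 1: A 21, B 0, C 19, D 12, E 9. B eliminated.
Round 2: A 21, C 19, D 12, E 9. E eliminated.
Round 3: A 21, C 28, D 12. D eliminated.
Round 4: A 21, C 40. C has a majority (≥31).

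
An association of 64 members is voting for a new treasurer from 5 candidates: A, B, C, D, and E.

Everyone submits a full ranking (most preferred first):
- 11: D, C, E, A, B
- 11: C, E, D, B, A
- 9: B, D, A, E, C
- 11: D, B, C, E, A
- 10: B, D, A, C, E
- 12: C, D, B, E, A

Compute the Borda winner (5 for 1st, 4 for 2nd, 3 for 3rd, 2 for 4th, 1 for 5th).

A: 11×2 + 11×1 + 9×3 + 11×1 + 10×3 + 12×1 = 113
B: 11×1 + 11×2 + 9×5 + 11×4 + 10×5 + 12×3 = 208
C: 11×4 + 11×5 + 9×1 + 11×3 + 10×2 + 12×5 = 221
D: 11×5 + 11×3 + 9×4 + 11×5 + 10×4 + 12×4 = 267
E: 11×3 + 11×4 + 9×2 + 11×2 + 10×1 + 12×2 = 151

D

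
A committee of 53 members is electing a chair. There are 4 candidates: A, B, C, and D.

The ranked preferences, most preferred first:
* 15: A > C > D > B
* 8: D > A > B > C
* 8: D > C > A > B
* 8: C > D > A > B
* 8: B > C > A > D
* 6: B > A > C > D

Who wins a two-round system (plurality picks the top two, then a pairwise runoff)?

A

Round 1 first-place votes: A 15, B 14, C 8, D 16. D and A advance.
Runoff: D is ranked above A on 24 ballots, A above D on 29.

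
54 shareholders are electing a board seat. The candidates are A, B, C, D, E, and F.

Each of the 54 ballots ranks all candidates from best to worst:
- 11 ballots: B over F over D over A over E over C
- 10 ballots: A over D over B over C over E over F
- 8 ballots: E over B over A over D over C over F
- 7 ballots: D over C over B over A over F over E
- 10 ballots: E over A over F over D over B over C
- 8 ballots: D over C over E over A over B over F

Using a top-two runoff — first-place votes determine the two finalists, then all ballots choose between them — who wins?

D

Round 1 first-place votes: A 10, B 11, C 0, D 15, E 18, F 0. E and D advance.
Runoff: E is ranked above D on 18 ballots, D above E on 36.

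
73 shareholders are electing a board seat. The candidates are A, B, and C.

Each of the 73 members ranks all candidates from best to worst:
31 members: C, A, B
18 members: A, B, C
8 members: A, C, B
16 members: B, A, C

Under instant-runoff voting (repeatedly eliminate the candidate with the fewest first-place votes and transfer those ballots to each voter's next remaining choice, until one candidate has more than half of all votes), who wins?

Round 1: A 26, B 16, C 31. B eliminated.
Round 2: A 42, C 31. A has a majority (≥37).

A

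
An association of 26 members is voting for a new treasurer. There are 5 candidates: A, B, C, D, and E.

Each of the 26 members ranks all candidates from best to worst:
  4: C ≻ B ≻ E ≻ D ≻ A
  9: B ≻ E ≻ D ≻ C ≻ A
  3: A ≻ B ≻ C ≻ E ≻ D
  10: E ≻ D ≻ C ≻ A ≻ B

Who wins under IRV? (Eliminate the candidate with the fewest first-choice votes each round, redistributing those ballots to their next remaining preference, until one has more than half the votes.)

B

Round 1: A 3, B 9, C 4, D 0, E 10. D eliminated.
Round 2: A 3, B 9, C 4, E 10. A eliminated.
Round 3: B 12, C 4, E 10. C eliminated.
Round 4: B 16, E 10. B has a majority (≥14).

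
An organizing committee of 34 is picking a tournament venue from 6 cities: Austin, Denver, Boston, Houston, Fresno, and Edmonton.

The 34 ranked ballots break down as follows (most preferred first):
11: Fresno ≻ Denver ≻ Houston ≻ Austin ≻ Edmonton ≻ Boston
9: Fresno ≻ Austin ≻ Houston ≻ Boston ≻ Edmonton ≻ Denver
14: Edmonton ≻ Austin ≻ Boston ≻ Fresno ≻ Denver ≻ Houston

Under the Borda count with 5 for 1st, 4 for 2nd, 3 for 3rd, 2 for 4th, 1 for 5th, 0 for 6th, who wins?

Austin: 11×2 + 9×4 + 14×4 = 114
Denver: 11×4 + 9×0 + 14×1 = 58
Boston: 11×0 + 9×2 + 14×3 = 60
Houston: 11×3 + 9×3 + 14×0 = 60
Fresno: 11×5 + 9×5 + 14×2 = 128
Edmonton: 11×1 + 9×1 + 14×5 = 90

Fresno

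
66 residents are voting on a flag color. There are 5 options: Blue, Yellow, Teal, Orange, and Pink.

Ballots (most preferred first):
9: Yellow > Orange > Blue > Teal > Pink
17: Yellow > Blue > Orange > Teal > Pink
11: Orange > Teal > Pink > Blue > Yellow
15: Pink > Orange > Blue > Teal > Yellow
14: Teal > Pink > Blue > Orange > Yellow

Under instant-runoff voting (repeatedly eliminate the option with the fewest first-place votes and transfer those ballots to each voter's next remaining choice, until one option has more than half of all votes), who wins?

Teal

Round 1: Blue 0, Yellow 26, Teal 14, Orange 11, Pink 15. Blue eliminated.
Round 2: Yellow 26, Teal 14, Orange 11, Pink 15. Orange eliminated.
Round 3: Yellow 26, Teal 25, Pink 15. Pink eliminated.
Round 4: Yellow 26, Teal 40. Teal has a majority (≥34).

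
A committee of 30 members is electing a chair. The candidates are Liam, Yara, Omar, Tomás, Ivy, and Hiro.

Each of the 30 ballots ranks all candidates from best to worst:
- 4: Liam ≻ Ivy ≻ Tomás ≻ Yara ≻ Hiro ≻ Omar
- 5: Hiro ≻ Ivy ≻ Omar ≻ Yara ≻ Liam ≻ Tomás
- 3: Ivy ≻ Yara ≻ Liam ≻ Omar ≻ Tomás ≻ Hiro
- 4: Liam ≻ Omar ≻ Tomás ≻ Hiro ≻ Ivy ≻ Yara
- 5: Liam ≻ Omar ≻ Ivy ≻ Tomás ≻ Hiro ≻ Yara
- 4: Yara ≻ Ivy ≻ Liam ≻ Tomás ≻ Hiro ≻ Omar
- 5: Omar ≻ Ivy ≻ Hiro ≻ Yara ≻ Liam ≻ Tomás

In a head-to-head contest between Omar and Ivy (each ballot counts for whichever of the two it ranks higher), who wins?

Omar is ranked above Ivy on 14 ballots; Ivy above Omar on 16.

Ivy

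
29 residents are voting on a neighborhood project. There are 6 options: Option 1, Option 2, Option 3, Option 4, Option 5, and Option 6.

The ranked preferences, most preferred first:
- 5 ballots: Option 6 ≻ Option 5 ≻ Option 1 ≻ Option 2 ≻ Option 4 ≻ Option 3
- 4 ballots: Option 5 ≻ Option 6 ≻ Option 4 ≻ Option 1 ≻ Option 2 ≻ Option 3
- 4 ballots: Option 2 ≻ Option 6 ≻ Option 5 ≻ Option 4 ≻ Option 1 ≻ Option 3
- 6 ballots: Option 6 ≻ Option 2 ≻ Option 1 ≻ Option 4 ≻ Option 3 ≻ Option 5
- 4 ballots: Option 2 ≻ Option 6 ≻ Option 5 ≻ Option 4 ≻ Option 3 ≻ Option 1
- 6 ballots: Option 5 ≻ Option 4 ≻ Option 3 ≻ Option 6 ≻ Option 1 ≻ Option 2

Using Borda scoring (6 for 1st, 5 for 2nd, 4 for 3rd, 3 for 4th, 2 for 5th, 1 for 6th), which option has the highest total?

Option 1: 5×4 + 4×3 + 4×2 + 6×4 + 4×1 + 6×2 = 80
Option 2: 5×3 + 4×2 + 4×6 + 6×5 + 4×6 + 6×1 = 107
Option 3: 5×1 + 4×1 + 4×1 + 6×2 + 4×2 + 6×4 = 57
Option 4: 5×2 + 4×4 + 4×3 + 6×3 + 4×3 + 6×5 = 98
Option 5: 5×5 + 4×6 + 4×4 + 6×1 + 4×4 + 6×6 = 123
Option 6: 5×6 + 4×5 + 4×5 + 6×6 + 4×5 + 6×3 = 144

Option 6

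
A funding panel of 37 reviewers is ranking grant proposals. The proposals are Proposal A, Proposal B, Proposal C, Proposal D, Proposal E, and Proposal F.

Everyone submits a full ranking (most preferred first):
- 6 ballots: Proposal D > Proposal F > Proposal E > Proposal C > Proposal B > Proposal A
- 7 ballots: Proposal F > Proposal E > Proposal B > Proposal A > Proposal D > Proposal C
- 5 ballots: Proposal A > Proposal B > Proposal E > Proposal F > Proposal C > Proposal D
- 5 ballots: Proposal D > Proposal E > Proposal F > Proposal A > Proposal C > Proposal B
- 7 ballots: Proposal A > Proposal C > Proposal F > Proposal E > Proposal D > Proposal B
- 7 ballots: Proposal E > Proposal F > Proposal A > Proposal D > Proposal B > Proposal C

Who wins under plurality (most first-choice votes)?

First-place votes: Proposal A 12, Proposal B 0, Proposal C 0, Proposal D 11, Proposal E 7, Proposal F 7.

Proposal A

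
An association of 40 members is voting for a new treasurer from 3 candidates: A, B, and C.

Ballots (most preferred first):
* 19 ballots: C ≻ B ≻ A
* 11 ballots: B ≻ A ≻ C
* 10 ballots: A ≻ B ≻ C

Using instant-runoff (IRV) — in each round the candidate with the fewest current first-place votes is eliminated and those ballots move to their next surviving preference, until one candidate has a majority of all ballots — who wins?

Round 1: A 10, B 11, C 19. A eliminated.
Round 2: B 21, C 19. B has a majority (≥21).

B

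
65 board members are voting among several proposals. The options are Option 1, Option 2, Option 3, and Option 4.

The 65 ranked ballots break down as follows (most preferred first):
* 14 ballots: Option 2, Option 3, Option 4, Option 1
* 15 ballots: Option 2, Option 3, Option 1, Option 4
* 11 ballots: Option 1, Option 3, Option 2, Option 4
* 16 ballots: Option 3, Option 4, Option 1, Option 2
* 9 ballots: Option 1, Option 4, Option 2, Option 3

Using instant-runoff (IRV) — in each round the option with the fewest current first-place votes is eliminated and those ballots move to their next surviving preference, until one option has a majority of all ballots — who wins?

Round 1: Option 1 20, Option 2 29, Option 3 16, Option 4 0. Option 4 eliminated.
Round 2: Option 1 20, Option 2 29, Option 3 16. Option 3 eliminated.
Round 3: Option 1 36, Option 2 29. Option 1 has a majority (≥33).

Option 1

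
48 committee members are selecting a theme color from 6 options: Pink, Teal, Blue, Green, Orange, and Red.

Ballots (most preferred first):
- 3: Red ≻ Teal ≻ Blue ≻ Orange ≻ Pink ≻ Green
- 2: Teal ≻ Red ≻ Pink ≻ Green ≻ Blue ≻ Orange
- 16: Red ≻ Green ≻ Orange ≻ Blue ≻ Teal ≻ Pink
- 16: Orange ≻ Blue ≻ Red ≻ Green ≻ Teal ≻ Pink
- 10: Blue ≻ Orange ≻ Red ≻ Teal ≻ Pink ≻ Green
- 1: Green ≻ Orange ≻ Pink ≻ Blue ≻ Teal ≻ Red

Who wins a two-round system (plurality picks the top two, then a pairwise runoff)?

Orange

Round 1 first-place votes: Pink 0, Teal 2, Blue 10, Green 1, Orange 16, Red 19. Red and Orange advance.
Runoff: Red is ranked above Orange on 21 ballots, Orange above Red on 27.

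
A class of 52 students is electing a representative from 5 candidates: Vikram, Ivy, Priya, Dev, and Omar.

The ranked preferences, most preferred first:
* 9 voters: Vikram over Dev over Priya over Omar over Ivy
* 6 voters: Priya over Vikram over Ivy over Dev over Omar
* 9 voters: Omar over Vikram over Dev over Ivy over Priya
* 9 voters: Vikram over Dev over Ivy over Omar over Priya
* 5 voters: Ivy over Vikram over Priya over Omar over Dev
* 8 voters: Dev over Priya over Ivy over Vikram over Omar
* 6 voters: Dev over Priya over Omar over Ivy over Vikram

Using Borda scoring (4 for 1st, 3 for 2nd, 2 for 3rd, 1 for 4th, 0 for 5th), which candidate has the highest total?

Vikram

Vikram: 9×4 + 6×3 + 9×3 + 9×4 + 5×3 + 8×1 + 6×0 = 140
Ivy: 9×0 + 6×2 + 9×1 + 9×2 + 5×4 + 8×2 + 6×1 = 81
Priya: 9×2 + 6×4 + 9×0 + 9×0 + 5×2 + 8×3 + 6×3 = 94
Dev: 9×3 + 6×1 + 9×2 + 9×3 + 5×0 + 8×4 + 6×4 = 134
Omar: 9×1 + 6×0 + 9×4 + 9×1 + 5×1 + 8×0 + 6×2 = 71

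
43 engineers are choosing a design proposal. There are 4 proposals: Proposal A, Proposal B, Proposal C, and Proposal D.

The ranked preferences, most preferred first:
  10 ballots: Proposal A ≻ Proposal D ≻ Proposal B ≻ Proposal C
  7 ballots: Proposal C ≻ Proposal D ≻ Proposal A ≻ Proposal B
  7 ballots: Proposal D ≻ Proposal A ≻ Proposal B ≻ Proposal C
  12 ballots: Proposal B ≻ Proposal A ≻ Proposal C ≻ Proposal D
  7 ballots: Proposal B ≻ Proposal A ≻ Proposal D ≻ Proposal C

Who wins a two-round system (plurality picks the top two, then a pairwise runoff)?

Round 1 first-place votes: Proposal A 10, Proposal B 19, Proposal C 7, Proposal D 7. Proposal B and Proposal A advance.
Runoff: Proposal B is ranked above Proposal A on 19 ballots, Proposal A above Proposal B on 24.

Proposal A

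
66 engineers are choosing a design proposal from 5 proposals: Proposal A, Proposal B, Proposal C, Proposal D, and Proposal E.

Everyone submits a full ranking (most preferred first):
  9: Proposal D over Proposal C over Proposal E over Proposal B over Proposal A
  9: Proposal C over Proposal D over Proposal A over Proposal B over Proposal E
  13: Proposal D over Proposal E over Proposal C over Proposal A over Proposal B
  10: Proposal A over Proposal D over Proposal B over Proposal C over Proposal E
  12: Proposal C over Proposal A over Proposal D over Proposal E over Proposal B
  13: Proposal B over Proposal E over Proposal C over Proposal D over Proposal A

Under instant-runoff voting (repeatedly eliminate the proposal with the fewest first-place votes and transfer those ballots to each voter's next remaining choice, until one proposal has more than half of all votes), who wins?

Proposal C

Round 1: Proposal A 10, Proposal B 13, Proposal C 21, Proposal D 22, Proposal E 0. Proposal E eliminated.
Round 2: Proposal A 10, Proposal B 13, Proposal C 21, Proposal D 22. Proposal A eliminated.
Round 3: Proposal B 13, Proposal C 21, Proposal D 32. Proposal B eliminated.
Round 4: Proposal C 34, Proposal D 32. Proposal C has a majority (≥34).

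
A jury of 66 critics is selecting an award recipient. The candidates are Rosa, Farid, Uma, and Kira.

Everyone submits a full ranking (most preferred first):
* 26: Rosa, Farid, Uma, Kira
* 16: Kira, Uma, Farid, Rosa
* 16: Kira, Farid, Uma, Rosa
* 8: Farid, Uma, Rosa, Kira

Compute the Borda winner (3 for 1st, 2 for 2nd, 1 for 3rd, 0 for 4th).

Farid

Rosa: 26×3 + 16×0 + 16×0 + 8×1 = 86
Farid: 26×2 + 16×1 + 16×2 + 8×3 = 124
Uma: 26×1 + 16×2 + 16×1 + 8×2 = 90
Kira: 26×0 + 16×3 + 16×3 + 8×0 = 96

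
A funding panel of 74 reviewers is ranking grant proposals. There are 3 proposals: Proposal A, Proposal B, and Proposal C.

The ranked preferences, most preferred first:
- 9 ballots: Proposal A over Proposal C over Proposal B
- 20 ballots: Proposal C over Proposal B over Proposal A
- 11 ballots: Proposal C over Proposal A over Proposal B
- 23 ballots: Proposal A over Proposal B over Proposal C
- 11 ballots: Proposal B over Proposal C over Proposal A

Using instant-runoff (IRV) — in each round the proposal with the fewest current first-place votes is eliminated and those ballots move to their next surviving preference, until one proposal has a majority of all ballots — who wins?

Round 1: Proposal A 32, Proposal B 11, Proposal C 31. Proposal B eliminated.
Round 2: Proposal A 32, Proposal C 42. Proposal C has a majority (≥38).

Proposal C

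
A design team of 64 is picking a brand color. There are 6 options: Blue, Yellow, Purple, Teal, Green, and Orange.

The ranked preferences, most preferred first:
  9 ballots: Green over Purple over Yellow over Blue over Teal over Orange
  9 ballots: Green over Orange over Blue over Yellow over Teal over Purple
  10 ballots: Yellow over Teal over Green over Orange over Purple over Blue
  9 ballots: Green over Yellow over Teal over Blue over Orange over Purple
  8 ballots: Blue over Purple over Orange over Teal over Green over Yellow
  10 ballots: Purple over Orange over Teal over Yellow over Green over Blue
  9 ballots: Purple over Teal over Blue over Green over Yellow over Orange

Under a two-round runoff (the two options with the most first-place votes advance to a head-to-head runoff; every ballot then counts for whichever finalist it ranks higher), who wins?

Green

Round 1 first-place votes: Blue 8, Yellow 10, Purple 19, Teal 0, Green 27, Orange 0. Green and Purple advance.
Runoff: Green is ranked above Purple on 37 ballots, Purple above Green on 27.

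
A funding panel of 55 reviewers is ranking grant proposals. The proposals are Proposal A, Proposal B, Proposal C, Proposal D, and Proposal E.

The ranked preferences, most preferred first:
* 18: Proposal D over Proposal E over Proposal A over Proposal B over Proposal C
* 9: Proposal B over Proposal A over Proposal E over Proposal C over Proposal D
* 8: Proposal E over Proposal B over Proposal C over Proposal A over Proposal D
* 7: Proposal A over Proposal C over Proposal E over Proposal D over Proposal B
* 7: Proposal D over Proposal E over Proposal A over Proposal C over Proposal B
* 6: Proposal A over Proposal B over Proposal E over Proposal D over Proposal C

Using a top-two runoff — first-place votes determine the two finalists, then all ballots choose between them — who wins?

Round 1 first-place votes: Proposal A 13, Proposal B 9, Proposal C 0, Proposal D 25, Proposal E 8. Proposal D and Proposal A advance.
Runoff: Proposal D is ranked above Proposal A on 25 ballots, Proposal A above Proposal D on 30.

Proposal A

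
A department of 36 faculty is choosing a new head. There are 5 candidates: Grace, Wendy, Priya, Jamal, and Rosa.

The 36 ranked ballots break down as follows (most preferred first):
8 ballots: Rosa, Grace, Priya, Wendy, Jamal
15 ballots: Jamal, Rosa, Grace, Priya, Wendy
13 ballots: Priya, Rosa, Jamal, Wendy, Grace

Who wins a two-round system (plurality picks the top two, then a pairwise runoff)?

Round 1 first-place votes: Grace 0, Wendy 0, Priya 13, Jamal 15, Rosa 8. Jamal and Priya advance.
Runoff: Jamal is ranked above Priya on 15 ballots, Priya above Jamal on 21.

Priya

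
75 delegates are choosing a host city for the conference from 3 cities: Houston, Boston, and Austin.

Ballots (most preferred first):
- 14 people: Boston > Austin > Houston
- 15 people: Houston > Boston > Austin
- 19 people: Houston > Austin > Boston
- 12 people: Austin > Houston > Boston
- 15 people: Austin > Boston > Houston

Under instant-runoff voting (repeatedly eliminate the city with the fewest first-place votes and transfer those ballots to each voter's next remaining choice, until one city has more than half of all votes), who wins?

Round 1: Houston 34, Boston 14, Austin 27. Boston eliminated.
Round 2: Houston 34, Austin 41. Austin has a majority (≥38).

Austin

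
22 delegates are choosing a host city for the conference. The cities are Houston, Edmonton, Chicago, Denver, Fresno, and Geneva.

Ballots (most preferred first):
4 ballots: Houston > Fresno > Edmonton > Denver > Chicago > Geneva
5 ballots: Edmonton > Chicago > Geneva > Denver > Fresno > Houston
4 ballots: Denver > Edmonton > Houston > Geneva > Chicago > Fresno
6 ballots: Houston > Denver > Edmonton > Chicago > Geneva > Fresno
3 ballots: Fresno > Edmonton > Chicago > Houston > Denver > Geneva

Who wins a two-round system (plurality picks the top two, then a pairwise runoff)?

Round 1 first-place votes: Houston 10, Edmonton 5, Chicago 0, Denver 4, Fresno 3, Geneva 0. Houston and Edmonton advance.
Runoff: Houston is ranked above Edmonton on 10 ballots, Edmonton above Houston on 12.

Edmonton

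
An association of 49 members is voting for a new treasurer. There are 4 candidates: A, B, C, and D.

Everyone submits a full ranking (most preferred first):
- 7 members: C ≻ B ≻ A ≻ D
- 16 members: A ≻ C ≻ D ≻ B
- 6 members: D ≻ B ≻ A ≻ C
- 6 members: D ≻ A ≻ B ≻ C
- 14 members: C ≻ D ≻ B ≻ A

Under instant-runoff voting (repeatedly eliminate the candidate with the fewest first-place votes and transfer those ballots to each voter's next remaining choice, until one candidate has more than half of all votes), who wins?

A

Round 1: A 16, B 0, C 21, D 12. B eliminated.
Round 2: A 16, C 21, D 12. D eliminated.
Round 3: A 28, C 21. A has a majority (≥25).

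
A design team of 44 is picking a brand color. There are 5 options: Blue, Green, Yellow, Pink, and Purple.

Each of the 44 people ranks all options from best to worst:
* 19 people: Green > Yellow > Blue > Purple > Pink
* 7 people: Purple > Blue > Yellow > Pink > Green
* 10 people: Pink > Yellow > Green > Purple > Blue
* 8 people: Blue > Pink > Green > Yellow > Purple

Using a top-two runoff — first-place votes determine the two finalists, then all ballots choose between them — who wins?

Pink

Round 1 first-place votes: Blue 8, Green 19, Yellow 0, Pink 10, Purple 7. Green and Pink advance.
Runoff: Green is ranked above Pink on 19 ballots, Pink above Green on 25.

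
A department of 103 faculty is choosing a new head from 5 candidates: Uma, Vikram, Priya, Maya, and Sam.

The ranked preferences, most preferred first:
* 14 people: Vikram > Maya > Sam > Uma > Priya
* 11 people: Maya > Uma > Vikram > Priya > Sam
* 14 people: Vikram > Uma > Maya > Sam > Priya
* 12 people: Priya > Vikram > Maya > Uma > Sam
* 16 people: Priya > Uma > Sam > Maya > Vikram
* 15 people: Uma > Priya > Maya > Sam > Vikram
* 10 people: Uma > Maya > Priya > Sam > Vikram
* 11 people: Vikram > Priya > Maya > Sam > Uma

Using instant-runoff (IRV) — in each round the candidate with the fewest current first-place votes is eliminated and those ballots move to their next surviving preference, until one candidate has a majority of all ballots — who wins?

Uma

Round 1: Uma 25, Vikram 39, Priya 28, Maya 11, Sam 0. Sam eliminated.
Round 2: Uma 25, Vikram 39, Priya 28, Maya 11. Maya eliminated.
Round 3: Uma 36, Vikram 39, Priya 28. Priya eliminated.
Round 4: Uma 52, Vikram 51. Uma has a majority (≥52).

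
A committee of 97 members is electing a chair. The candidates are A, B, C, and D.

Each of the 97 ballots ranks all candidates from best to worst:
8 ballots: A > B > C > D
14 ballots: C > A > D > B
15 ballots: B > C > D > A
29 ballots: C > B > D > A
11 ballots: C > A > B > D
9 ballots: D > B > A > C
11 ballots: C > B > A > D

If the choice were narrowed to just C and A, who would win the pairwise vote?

C is ranked above A on 80 ballots; A above C on 17.

C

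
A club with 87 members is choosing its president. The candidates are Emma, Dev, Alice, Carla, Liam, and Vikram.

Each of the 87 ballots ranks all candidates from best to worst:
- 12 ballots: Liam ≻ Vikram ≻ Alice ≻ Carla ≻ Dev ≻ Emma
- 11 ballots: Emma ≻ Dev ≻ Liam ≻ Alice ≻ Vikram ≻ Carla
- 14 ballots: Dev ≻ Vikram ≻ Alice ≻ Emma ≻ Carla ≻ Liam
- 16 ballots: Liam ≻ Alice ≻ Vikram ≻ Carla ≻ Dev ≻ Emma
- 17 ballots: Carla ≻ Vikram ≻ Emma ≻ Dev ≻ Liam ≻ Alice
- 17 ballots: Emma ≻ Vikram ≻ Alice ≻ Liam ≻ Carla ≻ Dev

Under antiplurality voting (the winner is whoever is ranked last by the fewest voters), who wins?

Last-place votes: Emma 28, Dev 17, Alice 17, Carla 11, Liam 14, Vikram 0.

Vikram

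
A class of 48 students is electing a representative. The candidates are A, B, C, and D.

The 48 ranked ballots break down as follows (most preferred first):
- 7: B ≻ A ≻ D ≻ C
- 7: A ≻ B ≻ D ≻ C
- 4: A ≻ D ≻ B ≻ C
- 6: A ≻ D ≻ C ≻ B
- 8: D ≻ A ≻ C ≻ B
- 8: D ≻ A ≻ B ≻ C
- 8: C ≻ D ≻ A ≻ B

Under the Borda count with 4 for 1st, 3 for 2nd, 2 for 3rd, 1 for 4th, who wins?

A: 7×3 + 7×4 + 4×4 + 6×4 + 8×3 + 8×3 + 8×2 = 153
B: 7×4 + 7×3 + 4×2 + 6×1 + 8×1 + 8×2 + 8×1 = 95
C: 7×1 + 7×1 + 4×1 + 6×2 + 8×2 + 8×1 + 8×4 = 86
D: 7×2 + 7×2 + 4×3 + 6×3 + 8×4 + 8×4 + 8×3 = 146

A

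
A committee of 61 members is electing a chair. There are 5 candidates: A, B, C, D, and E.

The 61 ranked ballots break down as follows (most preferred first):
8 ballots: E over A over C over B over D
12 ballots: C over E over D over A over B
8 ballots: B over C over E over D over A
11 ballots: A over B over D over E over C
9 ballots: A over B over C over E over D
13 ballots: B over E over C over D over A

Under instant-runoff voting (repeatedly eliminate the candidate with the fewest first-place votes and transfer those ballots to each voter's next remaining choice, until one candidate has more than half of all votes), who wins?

A

Round 1: A 20, B 21, C 12, D 0, E 8. D eliminated.
Round 2: A 20, B 21, C 12, E 8. E eliminated.
Round 3: A 28, B 21, C 12. C eliminated.
Round 4: A 40, B 21. A has a majority (≥31).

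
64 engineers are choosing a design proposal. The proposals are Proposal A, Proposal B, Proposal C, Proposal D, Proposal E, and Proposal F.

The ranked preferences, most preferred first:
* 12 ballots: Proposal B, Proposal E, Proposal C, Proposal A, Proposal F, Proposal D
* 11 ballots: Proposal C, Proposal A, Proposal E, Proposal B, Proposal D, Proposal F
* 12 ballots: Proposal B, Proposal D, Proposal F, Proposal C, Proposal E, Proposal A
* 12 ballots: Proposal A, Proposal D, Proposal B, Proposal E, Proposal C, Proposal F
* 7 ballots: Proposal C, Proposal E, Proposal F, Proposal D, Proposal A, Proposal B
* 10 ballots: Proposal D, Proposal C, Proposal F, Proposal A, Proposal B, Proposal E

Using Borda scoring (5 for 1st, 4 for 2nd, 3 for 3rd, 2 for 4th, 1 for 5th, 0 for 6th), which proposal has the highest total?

Proposal C

Proposal A: 12×2 + 11×4 + 12×0 + 12×5 + 7×1 + 10×2 = 155
Proposal B: 12×5 + 11×2 + 12×5 + 12×3 + 7×0 + 10×1 = 188
Proposal C: 12×3 + 11×5 + 12×2 + 12×1 + 7×5 + 10×4 = 202
Proposal D: 12×0 + 11×1 + 12×4 + 12×4 + 7×2 + 10×5 = 171
Proposal E: 12×4 + 11×3 + 12×1 + 12×2 + 7×4 + 10×0 = 145
Proposal F: 12×1 + 11×0 + 12×3 + 12×0 + 7×3 + 10×3 = 99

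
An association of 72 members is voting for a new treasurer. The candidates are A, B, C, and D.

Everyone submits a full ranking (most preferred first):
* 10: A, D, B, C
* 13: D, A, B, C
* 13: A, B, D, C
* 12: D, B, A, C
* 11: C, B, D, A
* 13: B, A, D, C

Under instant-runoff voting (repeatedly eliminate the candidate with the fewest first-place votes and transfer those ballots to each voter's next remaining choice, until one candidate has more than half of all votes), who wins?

Round 1: A 23, B 13, C 11, D 25. C eliminated.
Round 2: A 23, B 24, D 25. A eliminated.
Round 3: B 37, D 35. B has a majority (≥37).

B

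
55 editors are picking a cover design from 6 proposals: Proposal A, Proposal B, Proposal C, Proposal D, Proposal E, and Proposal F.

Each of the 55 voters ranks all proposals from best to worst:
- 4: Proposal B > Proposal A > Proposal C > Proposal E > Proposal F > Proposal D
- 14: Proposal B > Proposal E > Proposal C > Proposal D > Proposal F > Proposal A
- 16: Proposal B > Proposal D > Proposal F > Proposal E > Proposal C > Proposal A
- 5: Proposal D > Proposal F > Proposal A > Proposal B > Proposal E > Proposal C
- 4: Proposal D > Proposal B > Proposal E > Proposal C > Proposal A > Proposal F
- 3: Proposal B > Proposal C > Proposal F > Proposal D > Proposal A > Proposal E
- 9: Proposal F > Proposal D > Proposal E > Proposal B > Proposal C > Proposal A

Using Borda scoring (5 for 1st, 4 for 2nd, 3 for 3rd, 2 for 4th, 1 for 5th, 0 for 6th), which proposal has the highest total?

Proposal A: 4×4 + 14×0 + 16×0 + 5×3 + 4×1 + 3×1 + 9×0 = 38
Proposal B: 4×5 + 14×5 + 16×5 + 5×2 + 4×4 + 3×5 + 9×2 = 229
Proposal C: 4×3 + 14×3 + 16×1 + 5×0 + 4×2 + 3×4 + 9×1 = 99
Proposal D: 4×0 + 14×2 + 16×4 + 5×5 + 4×5 + 3×2 + 9×4 = 179
Proposal E: 4×2 + 14×4 + 16×2 + 5×1 + 4×3 + 3×0 + 9×3 = 140
Proposal F: 4×1 + 14×1 + 16×3 + 5×4 + 4×0 + 3×3 + 9×5 = 140

Proposal B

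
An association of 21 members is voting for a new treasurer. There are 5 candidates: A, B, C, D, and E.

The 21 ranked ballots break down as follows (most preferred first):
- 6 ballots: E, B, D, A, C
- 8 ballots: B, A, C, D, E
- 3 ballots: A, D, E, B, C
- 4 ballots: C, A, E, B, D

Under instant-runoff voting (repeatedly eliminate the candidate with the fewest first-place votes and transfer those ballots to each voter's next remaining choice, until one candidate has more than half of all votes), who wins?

Round 1: A 3, B 8, C 4, D 0, E 6. D eliminated.
Round 2: A 3, B 8, C 4, E 6. A eliminated.
Round 3: B 8, C 4, E 9. C eliminated.
Round 4: B 8, E 13. E has a majority (≥11).

E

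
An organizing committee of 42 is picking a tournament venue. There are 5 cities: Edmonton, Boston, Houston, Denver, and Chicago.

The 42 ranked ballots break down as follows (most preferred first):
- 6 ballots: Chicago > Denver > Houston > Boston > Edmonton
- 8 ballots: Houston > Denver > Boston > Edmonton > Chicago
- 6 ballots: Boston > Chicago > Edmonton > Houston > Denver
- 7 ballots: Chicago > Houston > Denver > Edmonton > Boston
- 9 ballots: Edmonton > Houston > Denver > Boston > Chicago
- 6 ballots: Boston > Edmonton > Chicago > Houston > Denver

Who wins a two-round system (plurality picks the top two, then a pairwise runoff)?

Round 1 first-place votes: Edmonton 9, Boston 12, Houston 8, Denver 0, Chicago 13. Chicago and Boston advance.
Runoff: Chicago is ranked above Boston on 13 ballots, Boston above Chicago on 29.

Boston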